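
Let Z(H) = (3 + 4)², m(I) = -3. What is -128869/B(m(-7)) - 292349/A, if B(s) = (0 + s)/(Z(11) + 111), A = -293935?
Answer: 6060658399447/881805 ≈ 6.8730e+6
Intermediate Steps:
Z(H) = 49 (Z(H) = 7² = 49)
B(s) = s/160 (B(s) = (0 + s)/(49 + 111) = s/160)
-128869/B(m(-7)) - 292349/A = -128869/((1/160)*(-3)) - 292349/(-293935) = -128869/(-3/160) - 292349*(-1/293935) = -128869*(-160/3) + 292349/293935 = 20619040/3 + 292349/293935 = 6060658399447/881805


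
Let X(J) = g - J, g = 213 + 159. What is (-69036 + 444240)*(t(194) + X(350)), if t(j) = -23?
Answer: -375204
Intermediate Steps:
g = 372
X(J) = 372 - J
(-69036 + 444240)*(t(194) + X(350)) = (-69036 + 444240)*(-23 + (372 - 1*350)) = 375204*(-23 + (372 - 350)) = 375204*(-23 + 22) = 375204*(-1) = -375204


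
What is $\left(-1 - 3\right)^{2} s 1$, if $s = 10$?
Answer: $160$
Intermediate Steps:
$\left(-1 - 3\right)^{2} s 1 = \left(-1 - 3\right)^{2} \cdot 10 \cdot 1 = \left(-4\right)^{2} \cdot 10 \cdot 1 = 16 \cdot 10 \cdot 1 = 160 \cdot 1 = 160$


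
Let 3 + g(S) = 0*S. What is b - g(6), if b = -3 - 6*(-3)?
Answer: 18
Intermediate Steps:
g(S) = -3 (g(S) = -3 + 0*S = -3 + 0 = -3)
b = 15 (b = -3 + 18 = 15)
b - g(6) = 15 - 1*(-3) = 15 + 3 = 18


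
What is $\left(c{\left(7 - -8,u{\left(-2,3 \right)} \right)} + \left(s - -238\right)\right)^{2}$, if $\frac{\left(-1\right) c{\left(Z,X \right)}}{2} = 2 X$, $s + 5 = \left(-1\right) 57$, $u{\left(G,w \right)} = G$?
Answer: $33856$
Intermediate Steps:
$s = -62$ ($s = -5 - 57 = -62$)
$c{\left(Z,X \right)} = - 4 X$ ($c{\left(Z,X \right)} = - 2 \cdot 2 X = - 4 X$)
$\left(c{\left(7 - -8,u{\left(-2,3 \right)} \right)} + \left(s - -238\right)\right)^{2} = \left(\left(-4\right) \left(-2\right) - -176\right)^{2} = \left(8 + \left(-62 + 238\right)\right)^{2} = \left(8 + 176\right)^{2} = 184^{2} = 33856$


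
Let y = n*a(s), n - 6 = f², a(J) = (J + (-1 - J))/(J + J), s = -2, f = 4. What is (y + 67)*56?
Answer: 4060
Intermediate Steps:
a(J) = -1/(2*J)
n = 22 (n = 6 + 4² = 6 + 16 = 22)
y = 11/2 (y = 22*(-½/(-2)) = 22*(-½*(-½)) = 22*(¼) = 11/2 ≈ 5.5000)
(y + 67)*56 = (11/2 + 67)*56 = (145/2)*56 = 4060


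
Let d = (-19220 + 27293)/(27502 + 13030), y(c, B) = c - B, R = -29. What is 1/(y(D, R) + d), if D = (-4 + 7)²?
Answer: 40532/1548289 ≈ 0.026179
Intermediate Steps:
D = 9 (D = 3² = 9)
d = 8073/40532 ≈ 0.19918
1/(y(D, R) + d) = 1/((9 - 1*(-29)) + 8073/40532) = 1/((9 + 29) + 8073/40532) = 1/(38 + 8073/40532) = 1/(1548289/40532) = 40532/1548289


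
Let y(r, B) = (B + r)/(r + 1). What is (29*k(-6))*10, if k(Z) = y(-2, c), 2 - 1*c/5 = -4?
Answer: -8120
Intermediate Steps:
c = 30 (c = 10 - 5*(-4) = 10 + 20 = 30)
y(r, B) = (B + r)/(1 + r)
k(Z) = -28 (k(Z) = (30 - 2)/(1 - 2) = 28/(-1) = -1*28 = -28)
(29*k(-6))*10 = (29*(-28))*10 = -812*10 = -8120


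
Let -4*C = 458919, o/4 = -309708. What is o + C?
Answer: -5414247/4 ≈ -1.3536e+6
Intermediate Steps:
o = -1238832 (o = 4*(-309708) = -1238832)
C = -458919/4 (C = -¼*458919 = -458919/4 ≈ -1.1473e+5)
o + C = -1238832 - 458919/4 = -5414247/4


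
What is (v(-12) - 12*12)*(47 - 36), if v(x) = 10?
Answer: -1474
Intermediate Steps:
(v(-12) - 12*12)*(47 - 36) = (10 - 12*12)*(47 - 36) = (10 - 144)*11 = -134*11 = -1474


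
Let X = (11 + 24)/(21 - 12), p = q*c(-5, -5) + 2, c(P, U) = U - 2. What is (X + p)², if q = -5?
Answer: 135424/81 ≈ 1671.9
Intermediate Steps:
c(P, U) = -2 + U
p = 37 (p = -5*(-2 - 5) + 2 = -5*(-7) + 2 = 35 + 2 = 37)
X = 35/9 ≈ 3.8889
(X + p)² = (35/9 + 37)² = (368/9)² = 135424/81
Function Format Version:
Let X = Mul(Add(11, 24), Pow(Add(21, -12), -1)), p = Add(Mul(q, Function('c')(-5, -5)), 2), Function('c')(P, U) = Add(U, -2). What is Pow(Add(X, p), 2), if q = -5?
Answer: Rational(135424, 81) ≈ 1671.9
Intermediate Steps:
Function('c')(P, U) = Add(-2, U)
p = 37 (p = Add(Mul(-5, Add(-2, -5)), 2) = Add(Mul(-5, -7), 2) = Add(35, 2) = 37)
X = Rational(35, 9) (X = Mul(35, Pow(9, -1)) = Mul(35, Rational(1, 9)) = Rational(35, 9) ≈ 3.8889)
Pow(Add(X, p), 2) = Pow(Add(Rational(35, 9), 37), 2) = Pow(Rational(368, 9), 2) = Rational(135424, 81)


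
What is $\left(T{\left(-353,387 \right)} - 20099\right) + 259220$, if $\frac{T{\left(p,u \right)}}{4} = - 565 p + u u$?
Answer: $1635977$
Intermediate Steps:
$T{\left(p,u \right)} = - 2260 p + 4 u^{2}$ ($T{\left(p,u \right)} = 4 \left(- 565 p + u u\right) = 4 \left(- 565 p + u^{2}\right) = 4 \left(u^{2} - 565 p\right) = - 2260 p + 4 u^{2}$)
$\left(T{\left(-353,387 \right)} - 20099\right) + 259220 = \left(\left(\left(-2260\right) \left(-353\right) + 4 \cdot 387^{2}\right) - 20099\right) + 259220 = \left(\left(797780 + 4 \cdot 149769\right) - 20099\right) + 259220 = \left(\left(797780 + 599076\right) - 20099\right) + 259220 = \left(1396856 - 20099\right) + 259220 = 1376757 + 259220 = 1635977$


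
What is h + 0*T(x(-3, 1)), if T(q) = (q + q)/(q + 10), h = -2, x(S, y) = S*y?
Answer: -2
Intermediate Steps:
T(q) = 2*q/(10 + q) (T(q) = (2*q)/(10 + q) = 2*q/(10 + q))
h + 0*T(x(-3, 1)) = -2 + 0*(2*(-3*1)/(10 - 3*1)) = -2 + 0*(2*(-3)/(10 - 3)) = -2 + 0*(2*(-3)/7) = -2 + 0*(2*(-3)*(⅐)) = -2 + 0*(-6/7) = -2 + 0 = -2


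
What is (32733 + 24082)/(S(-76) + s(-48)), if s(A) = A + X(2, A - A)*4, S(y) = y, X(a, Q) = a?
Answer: -56815/116 ≈ -489.78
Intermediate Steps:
s(A) = 8 + A (s(A) = A + 2*4 = A + 8 = 8 + A)
(32733 + 24082)/(S(-76) + s(-48)) = (32733 + 24082)/(-76 + (8 - 48)) = 56815/(-76 - 40) = 56815/(-116) = 56815*(-1/116) = -56815/116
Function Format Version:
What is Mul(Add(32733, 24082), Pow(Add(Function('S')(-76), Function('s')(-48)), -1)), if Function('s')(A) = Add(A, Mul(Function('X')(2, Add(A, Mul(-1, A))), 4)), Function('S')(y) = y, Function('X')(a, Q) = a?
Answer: Rational(-56815, 116) ≈ -489.78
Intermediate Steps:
Function('s')(A) = Add(8, A) (Function('s')(A) = Add(A, Mul(2, 4)) = Add(A, 8) = Add(8, A))
Mul(Add(32733, 24082), Pow(Add(Function('S')(-76), Function('s')(-48)), -1)) = Mul(Add(32733, 24082), Pow(Add(-76, Add(8, -48)), -1)) = Mul(56815, Pow(Add(-76, -40), -1)) = Mul(56815, Pow(-116, -1)) = Mul(56815, Rational(-1, 116)) = Rational(-56815, 116)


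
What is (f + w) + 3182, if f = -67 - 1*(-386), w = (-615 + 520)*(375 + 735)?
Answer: -101949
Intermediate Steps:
w = -105450 (w = -95*1110 = -105450)
f = 319 (f = -67 + 386 = 319)
(f + w) + 3182 = (319 - 105450) + 3182 = -105131 + 3182 = -101949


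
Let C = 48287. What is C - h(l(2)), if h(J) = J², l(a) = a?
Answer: 48283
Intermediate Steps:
C - h(l(2)) = 48287 - 1*2² = 48287 - 1*4 = 48287 - 4 = 48283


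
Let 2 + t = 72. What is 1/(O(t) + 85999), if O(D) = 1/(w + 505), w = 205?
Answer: 710/61059291 ≈ 1.1628e-5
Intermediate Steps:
t = 70 (t = -2 + 72 = 70)
O(D) = 1/710 (O(D) = 1/(205 + 505) = 1/710)
1/(O(t) + 85999) = 1/(1/710 + 85999) = 1/(61059291/710) = 710/61059291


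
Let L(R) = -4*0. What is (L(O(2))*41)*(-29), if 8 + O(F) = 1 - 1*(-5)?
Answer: 0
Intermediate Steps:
O(F) = -2 (O(F) = -8 + (1 - 1*(-5)) = -8 + (1 + 5) = -8 + 6 = -2)
L(R) = 0
(L(O(2))*41)*(-29) = (0*41)*(-29) = 0*(-29) = 0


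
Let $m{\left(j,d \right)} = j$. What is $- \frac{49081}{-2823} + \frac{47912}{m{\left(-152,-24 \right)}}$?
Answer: $- \frac{15974408}{53637} \approx -297.82$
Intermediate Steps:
$- \frac{49081}{-2823} + \frac{47912}{m{\left(-152,-24 \right)}} = - \frac{49081}{-2823} + \frac{47912}{-152} = \left(-49081\right) \left(- \frac{1}{2823}\right) + 47912 \left(- \frac{1}{152}\right) = \frac{49081}{2823} - \frac{5989}{19} = - \frac{15974408}{53637}$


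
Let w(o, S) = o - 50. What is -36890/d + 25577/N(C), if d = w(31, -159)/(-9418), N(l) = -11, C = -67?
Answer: -3822216183/209 ≈ -1.8288e+7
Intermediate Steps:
w(o, S) = -50 + o
d = 19/9418 (d = (-50 + 31)/(-9418) = -19*(-1/9418) = 19/9418 ≈ 0.0020174)
-36890/d + 25577/N(C) = -36890/19/9418 + 25577/(-11) = -36890*9418/19 + 25577*(-1/11) = -347430020/19 - 25577/11 = -3822216183/209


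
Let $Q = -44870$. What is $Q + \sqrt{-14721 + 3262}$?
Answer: $-44870 + i \sqrt{11459} \approx -44870.0 + 107.05 i$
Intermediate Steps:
$Q + \sqrt{-14721 + 3262} = -44870 + \sqrt{-14721 + 3262} = -44870 + \sqrt{-11459} = -44870 + i \sqrt{11459}$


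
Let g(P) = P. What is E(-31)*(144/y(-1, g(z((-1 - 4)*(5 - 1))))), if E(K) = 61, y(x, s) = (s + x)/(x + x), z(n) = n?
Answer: 5856/7 ≈ 836.57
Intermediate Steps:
y(x, s) = (s + x)/(2*x) (y(x, s) = (s + x)/((2*x)) = (s + x)*(1/(2*x)) = (s + x)/(2*x))
E(-31)*(144/y(-1, g(z((-1 - 4)*(5 - 1))))) = 61*(144/(((1/2)*((-1 - 4)*(5 - 1) - 1)/(-1)))) = 61*(144/(((1/2)*(-1)*(-5*4 - 1)))) = 61*(144/(((1/2)*(-1)*(-20 - 1)))) = 61*(144/(((1/2)*(-1)*(-21)))) = 61*(144/(21/2)) = 61*(144*(2/21)) = 61*(96/7) = 5856/7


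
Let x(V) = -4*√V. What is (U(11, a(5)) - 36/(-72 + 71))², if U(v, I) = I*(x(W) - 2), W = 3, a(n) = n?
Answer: 1876 - 1040*√3 ≈ 74.667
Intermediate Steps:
U(v, I) = I*(-2 - 4*√3) (U(v, I) = I*(-4*√3 - 2) = I*(-2 - 4*√3))
(U(11, a(5)) - 36/(-72 + 71))² = (-2*5*(1 + 2*√3) - 36/(-72 + 71))² = ((-10 - 20*√3) - 36/(-1))² = ((-10 - 20*√3) - 36*(-1))² = ((-10 - 20*√3) + 36)² = (26 - 20*√3)²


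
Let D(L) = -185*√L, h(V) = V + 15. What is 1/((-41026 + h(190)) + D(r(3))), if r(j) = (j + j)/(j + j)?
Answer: -1/41006 ≈ -2.4387e-5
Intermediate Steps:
h(V) = 15 + V
r(j) = 1 (r(j) = (2*j)/((2*j)) = (2*j)*(1/(2*j)) = 1)
1/((-41026 + h(190)) + D(r(3))) = 1/((-41026 + (15 + 190)) - 185*√1) = 1/((-41026 + 205) - 185*1) = 1/(-40821 - 185) = 1/(-41006) = -1/41006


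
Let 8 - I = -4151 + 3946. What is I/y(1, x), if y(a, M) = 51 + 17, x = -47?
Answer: 213/68 ≈ 3.1324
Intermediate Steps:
I = 213 (I = 8 - (-4151 + 3946) = 8 - 1*(-205) = 8 + 205 = 213)
y(a, M) = 68
I/y(1, x) = 213/68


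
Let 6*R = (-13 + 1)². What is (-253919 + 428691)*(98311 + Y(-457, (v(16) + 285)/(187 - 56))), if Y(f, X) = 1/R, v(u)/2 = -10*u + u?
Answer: 103092104245/6 ≈ 1.7182e+10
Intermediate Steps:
v(u) = -18*u (v(u) = 2*(-10*u + u) = 2*(-9*u) = -18*u)
R = 24 (R = (-13 + 1)²/6 = (⅙)*(-12)² = (⅙)*144 = 24)
Y(f, X) = 1/24
(-253919 + 428691)*(98311 + Y(-457, (v(16) + 285)/(187 - 56))) = (-253919 + 428691)*(98311 + 1/24) = 174772*(2359465/24) = 103092104245/6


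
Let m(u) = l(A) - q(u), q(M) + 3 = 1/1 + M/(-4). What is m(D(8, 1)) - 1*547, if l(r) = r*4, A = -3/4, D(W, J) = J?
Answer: -2191/4 ≈ -547.75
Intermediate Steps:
A = -¾ (A = -3*¼ = -¾ ≈ -0.75000)
q(M) = -2 - M/4 (q(M) = -3 + (1/1 + M/(-4)) = -3 + (1*1 + M*(-¼)) = -3 + (1 - M/4) = -2 - M/4)
l(r) = 4*r
m(u) = -1 + u/4 (m(u) = 4*(-¾) - (-2 - u/4) = -3 + (2 + u/4) = -1 + u/4)
m(D(8, 1)) - 1*547 = (-1 + (¼)*1) - 1*547 = (-1 + ¼) - 547 = -¾ - 547 = -2191/4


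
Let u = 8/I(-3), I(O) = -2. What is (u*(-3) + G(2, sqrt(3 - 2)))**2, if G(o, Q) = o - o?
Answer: 144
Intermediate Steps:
G(o, Q) = 0
u = -4 (u = 8/(-2) = 8*(-1/2) = -4)
(u*(-3) + G(2, sqrt(3 - 2)))**2 = (-4*(-3) + 0)**2 = (12 + 0)**2 = 12**2 = 144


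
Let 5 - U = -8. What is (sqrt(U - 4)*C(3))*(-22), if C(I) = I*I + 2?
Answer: -726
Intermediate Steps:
U = 13 (U = 5 - 1*(-8) = 5 + 8 = 13)
C(I) = 2 + I**2 (C(I) = I**2 + 2 = 2 + I**2)
(sqrt(U - 4)*C(3))*(-22) = (sqrt(13 - 4)*(2 + 3**2))*(-22) = (sqrt(9)*(2 + 9))*(-22) = (3*11)*(-22) = 33*(-22) = -726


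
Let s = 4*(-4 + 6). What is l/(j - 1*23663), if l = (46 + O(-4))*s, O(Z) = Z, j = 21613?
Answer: -168/1025 ≈ -0.16390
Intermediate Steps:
s = 8 (s = 4*2 = 8)
l = 336 (l = (46 - 4)*8 = 42*8 = 336)
l/(j - 1*23663) = 336/(21613 - 1*23663) = 336/(21613 - 23663) = 336/(-2050) = 336*(-1/2050) = -168/1025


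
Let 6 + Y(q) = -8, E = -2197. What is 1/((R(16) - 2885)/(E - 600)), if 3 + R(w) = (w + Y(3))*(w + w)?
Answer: 2797/2824 ≈ 0.99044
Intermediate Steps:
Y(q) = -14 (Y(q) = -6 - 8 = -14)
R(w) = -3 + 2*w*(-14 + w) (R(w) = -3 + (w - 14)*(w + w) = -3 + (-14 + w)*(2*w) = -3 + 2*w*(-14 + w))
1/((R(16) - 2885)/(E - 600)) = 1/(((-3 - 28*16 + 2*16²) - 2885)/(-2197 - 600)) = 1/(((-3 - 448 + 2*256) - 2885)/(-2797)) = 1/(((-3 - 448 + 512) - 2885)*(-1/2797)) = 1/((61 - 2885)*(-1/2797)) = 1/(-2824*(-1/2797)) = 1/(2824/2797) = 2797/2824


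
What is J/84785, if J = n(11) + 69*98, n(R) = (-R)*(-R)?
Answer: 6883/84785 ≈ 0.081182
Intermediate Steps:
n(R) = R²
J = 6883 (J = 11² + 69*98 = 121 + 6762 = 6883)
J/84785 = 6883/84785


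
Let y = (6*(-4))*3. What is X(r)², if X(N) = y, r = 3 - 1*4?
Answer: 5184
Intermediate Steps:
r = -1 (r = 3 - 4 = -1)
y = -72 (y = -24*3 = -72)
X(N) = -72
X(r)² = (-72)² = 5184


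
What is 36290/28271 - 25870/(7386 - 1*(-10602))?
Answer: -39293125/254269374 ≈ -0.15453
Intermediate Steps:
36290/28271 - 25870/(7386 - 1*(-10602)) = 36290*(1/28271) - 25870/(7386 + 10602) = 36290/28271 - 25870/17988 = 36290/28271 - 25870*1/17988 = 36290/28271 - 12935/8994 = -39293125/254269374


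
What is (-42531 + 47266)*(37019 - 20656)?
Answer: 77478805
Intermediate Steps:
(-42531 + 47266)*(37019 - 20656) = 4735*16363 = 77478805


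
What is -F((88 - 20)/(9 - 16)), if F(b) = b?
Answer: 68/7 ≈ 9.7143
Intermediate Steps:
-F((88 - 20)/(9 - 16)) = -(88 - 20)/(9 - 16) = -68/(-7) = -68*(-1)/7 = -1*(-68/7) = 68/7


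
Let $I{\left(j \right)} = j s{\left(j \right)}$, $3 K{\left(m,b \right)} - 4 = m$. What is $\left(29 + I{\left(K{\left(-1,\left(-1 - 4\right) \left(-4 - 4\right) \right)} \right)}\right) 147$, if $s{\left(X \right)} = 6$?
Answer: $5145$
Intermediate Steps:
$K{\left(m,b \right)} = \frac{4}{3} + \frac{m}{3}$
$I{\left(j \right)} = 6 j$ ($I{\left(j \right)} = j 6 = 6 j$)
$\left(29 + I{\left(K{\left(-1,\left(-1 - 4\right) \left(-4 - 4\right) \right)} \right)}\right) 147 = \left(29 + 6 \left(\frac{4}{3} + \frac{1}{3} \left(-1\right)\right)\right) 147 = \left(29 + 6 \left(\frac{4}{3} - \frac{1}{3}\right)\right) 147 = \left(29 + 6 \cdot 1\right) 147 = \left(29 + 6\right) 147 = 35 \cdot 147 = 5145$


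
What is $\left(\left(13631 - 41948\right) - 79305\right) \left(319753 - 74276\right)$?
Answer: $-26418725694$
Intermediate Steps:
$\left(\left(13631 - 41948\right) - 79305\right) \left(319753 - 74276\right) = \left(\left(13631 - 41948\right) - 79305\right) 245477 = \left(-28317 - 79305\right) 245477 = \left(-107622\right) 245477 = -26418725694$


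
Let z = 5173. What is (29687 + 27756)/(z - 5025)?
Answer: 57443/148 ≈ 388.13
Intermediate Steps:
(29687 + 27756)/(z - 5025) = (29687 + 27756)/(5173 - 5025) = 57443/148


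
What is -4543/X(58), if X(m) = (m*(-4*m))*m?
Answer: 4543/780448 ≈ 0.0058210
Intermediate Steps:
X(m) = -4*m³ (X(m) = (-4*m²)*m = -4*m³)
-4543/X(58) = -4543/((-4*58³)) = -4543/((-4*195112)) = -4543/(-780448) = -4543*(-1/780448) = 4543/780448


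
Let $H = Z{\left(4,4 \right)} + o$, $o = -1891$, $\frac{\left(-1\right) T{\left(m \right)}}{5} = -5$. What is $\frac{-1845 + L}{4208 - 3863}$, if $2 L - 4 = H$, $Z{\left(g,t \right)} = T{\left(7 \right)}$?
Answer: $- \frac{2776}{345} \approx -8.0464$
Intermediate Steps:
$T{\left(m \right)} = 25$ ($T{\left(m \right)} = \left(-5\right) \left(-5\right) = 25$)
$Z{\left(g,t \right)} = 25$
$H = -1866$ ($H = 25 - 1891 = -1866$)
$L = -931$ ($L = 2 + \frac{1}{2} \left(-1866\right) = 2 - 933 = -931$)
$\frac{-1845 + L}{4208 - 3863} = \frac{-1845 - 931}{4208 - 3863} = - \frac{2776}{345}$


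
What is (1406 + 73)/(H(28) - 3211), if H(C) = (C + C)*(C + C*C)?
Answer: 493/14087 ≈ 0.034997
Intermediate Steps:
H(C) = 2*C*(C + C²) (H(C) = (2*C)*(C + C²) = 2*C*(C + C²))
(1406 + 73)/(H(28) - 3211) = (1406 + 73)/(2*28²*(1 + 28) - 3211) = 1479/(2*784*29 - 3211) = 1479/(45472 - 3211) = 1479/42261 = 1479*(1/42261) = 493/14087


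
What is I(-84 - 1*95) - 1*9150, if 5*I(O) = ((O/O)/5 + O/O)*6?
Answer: -228714/25 ≈ -9148.6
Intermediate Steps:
I(O) = 36/25 (I(O) = (((O/O)/5 + O/O)*6)/5 = ((1*(⅕) + 1)*6)/5 = ((⅕ + 1)*6)/5 = ((6/5)*6)/5 = (⅕)*(36/5) = 36/25)
I(-84 - 1*95) - 1*9150 = 36/25 - 1*9150 = 36/25 - 9150 = -228714/25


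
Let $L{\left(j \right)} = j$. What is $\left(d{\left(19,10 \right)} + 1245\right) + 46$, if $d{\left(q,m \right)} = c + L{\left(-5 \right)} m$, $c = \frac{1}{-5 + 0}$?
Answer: $\frac{6204}{5} \approx 1240.8$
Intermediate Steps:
$c = - \frac{1}{5}$ ($c = \frac{1}{-5} = - \frac{1}{5} \approx -0.2$)
$d{\left(q,m \right)} = - \frac{1}{5} - 5 m$
$\left(d{\left(19,10 \right)} + 1245\right) + 46 = \left(\left(- \frac{1}{5} - 50\right) + 1245\right) + 46 = \left(- \frac{251}{5} + 1245\right) + 46 = \frac{5974}{5} + 46 = \frac{6204}{5}$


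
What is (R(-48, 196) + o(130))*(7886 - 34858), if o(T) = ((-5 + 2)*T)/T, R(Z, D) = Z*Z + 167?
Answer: -66566896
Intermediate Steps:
R(Z, D) = 167 + Z² (R(Z, D) = Z² + 167 = 167 + Z²)
o(T) = -3 (o(T) = (-3*T)/T = -3)
(R(-48, 196) + o(130))*(7886 - 34858) = ((167 + (-48)²) - 3)*(7886 - 34858) = ((167 + 2304) - 3)*(-26972) = (2471 - 3)*(-26972) = 2468*(-26972) = -66566896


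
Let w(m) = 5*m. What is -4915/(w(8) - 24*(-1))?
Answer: -4915/64 ≈ -76.797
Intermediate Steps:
-4915/(w(8) - 24*(-1)) = -4915/(5*8 - 24*(-1)) = -4915/(40 + 24) = -4915/64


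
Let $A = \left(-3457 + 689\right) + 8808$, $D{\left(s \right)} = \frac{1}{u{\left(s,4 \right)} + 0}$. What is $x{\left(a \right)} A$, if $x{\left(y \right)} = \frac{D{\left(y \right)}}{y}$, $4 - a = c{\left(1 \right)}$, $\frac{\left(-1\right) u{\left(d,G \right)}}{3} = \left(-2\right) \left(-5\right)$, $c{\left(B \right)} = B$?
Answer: $- \frac{604}{9} \approx -67.111$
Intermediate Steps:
$u{\left(d,G \right)} = -30$ ($u{\left(d,G \right)} = - 3 \left(\left(-2\right) \left(-5\right)\right) = \left(-3\right) 10 = -30$)
$D{\left(s \right)} = - \frac{1}{30}$ ($D{\left(s \right)} = \frac{1}{-30 + 0} = \frac{1}{-30} = - \frac{1}{30}$)
$a = 3$ ($a = 4 - 1 = 3$)
$x{\left(y \right)} = - \frac{1}{30 y}$
$A = 6040$ ($A = -2768 + 8808 = 6040$)
$x{\left(a \right)} A = - \frac{1}{30 \cdot 3} \cdot 6040 = \left(- \frac{1}{30}\right) \frac{1}{3} \cdot 6040 = \left(- \frac{1}{90}\right) 6040 = - \frac{604}{9}$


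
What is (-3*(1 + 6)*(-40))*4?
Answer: 3360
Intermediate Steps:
(-3*(1 + 6)*(-40))*4 = (-3*7*(-40))*4 = -21*(-40)*4 = 840*4 = 3360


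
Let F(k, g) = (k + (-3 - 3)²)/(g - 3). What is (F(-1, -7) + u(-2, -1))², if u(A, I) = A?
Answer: 121/4 ≈ 30.250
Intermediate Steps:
F(k, g) = (36 + k)/(-3 + g) (F(k, g) = (k + (-6)²)/(-3 + g) = (k + 36)/(-3 + g) = (36 + k)/(-3 + g))
(F(-1, -7) + u(-2, -1))² = ((36 - 1)/(-3 - 7) - 2)² = (35/(-10) - 2)² = (-⅒*35 - 2)² = (-7/2 - 2)² = (-11/2)² = 121/4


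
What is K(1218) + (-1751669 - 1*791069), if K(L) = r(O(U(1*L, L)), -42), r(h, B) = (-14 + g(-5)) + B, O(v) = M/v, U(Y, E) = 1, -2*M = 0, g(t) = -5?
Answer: -2542799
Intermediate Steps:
M = 0 (M = -½*0 = 0)
O(v) = 0 (O(v) = 0/v = 0)
r(h, B) = -19 + B (r(h, B) = (-14 - 5) + B = -19 + B)
K(L) = -61 (K(L) = -19 - 42 = -61)
K(1218) + (-1751669 - 1*791069) = -61 + (-1751669 - 1*791069) = -61 + (-1751669 - 791069) = -61 - 2542738 = -2542799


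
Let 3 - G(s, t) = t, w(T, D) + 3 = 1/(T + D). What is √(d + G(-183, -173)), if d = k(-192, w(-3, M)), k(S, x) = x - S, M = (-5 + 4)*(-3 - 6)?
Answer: √13146/6 ≈ 19.109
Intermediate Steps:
M = 9 (M = -1*(-9) = 9)
w(T, D) = -3 + 1/(D + T) (w(T, D) = -3 + 1/(T + D) = -3 + 1/(D + T))
G(s, t) = 3 - t
d = 1135/6 (d = (1 - 3*9 - 3*(-3))/(9 - 3) - 1*(-192) = (1 - 27 + 9)/6 + 192 = (⅙)*(-17) + 192 = -17/6 + 192 = 1135/6 ≈ 189.17)
√(d + G(-183, -173)) = √(1135/6 + (3 - 1*(-173))) = √(1135/6 + (3 + 173)) = √(1135/6 + 176) = √(2191/6) = √13146/6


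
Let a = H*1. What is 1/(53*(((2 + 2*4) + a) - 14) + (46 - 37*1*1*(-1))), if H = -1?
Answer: -1/182 ≈ -0.0054945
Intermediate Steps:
a = -1 (a = -1*1 = -1)
1/(53*(((2 + 2*4) + a) - 14) + (46 - 37*1*1*(-1))) = 1/(53*(((2 + 2*4) - 1) - 14) + (46 - 37*1*1*(-1))) = 1/(53*(((2 + 8) - 1) - 14) + (46 - 37*(-1))) = 1/(53*((10 - 1) - 14) + (46 - 37*(-1))) = 1/(53*(9 - 14) + (46 + 37)) = 1/(53*(-5) + 83) = 1/(-265 + 83) = 1/(-182) = -1/182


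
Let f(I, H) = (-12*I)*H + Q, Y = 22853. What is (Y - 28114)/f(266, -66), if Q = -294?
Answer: -5261/210378 ≈ -0.025007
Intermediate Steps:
f(I, H) = -294 - 12*H*I (f(I, H) = (-12*I)*H - 294 = -12*H*I - 294 = -294 - 12*H*I)
(Y - 28114)/f(266, -66) = (22853 - 28114)/(-294 - 12*(-66)*266) = -5261/(-294 + 210672) = -5261/210378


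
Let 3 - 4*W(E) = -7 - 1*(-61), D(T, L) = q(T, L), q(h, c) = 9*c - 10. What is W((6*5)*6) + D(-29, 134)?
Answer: 4733/4 ≈ 1183.3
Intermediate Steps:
q(h, c) = -10 + 9*c
D(T, L) = -10 + 9*L
W(E) = -51/4 (W(E) = 3/4 - (-7 - 1*(-61))/4 = 3/4 - (-7 + 61)/4 = 3/4 - 1/4*54 = 3/4 - 27/2 = -51/4)
W((6*5)*6) + D(-29, 134) = -51/4 + (-10 + 9*134) = -51/4 + (-10 + 1206) = -51/4 + 1196 = 4733/4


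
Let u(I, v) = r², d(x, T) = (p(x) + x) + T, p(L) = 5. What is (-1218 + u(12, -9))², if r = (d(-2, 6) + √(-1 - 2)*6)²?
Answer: 1156864689 + 413850384*I*√3 ≈ 1.1569e+9 + 7.1681e+8*I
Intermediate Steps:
d(x, T) = 5 + T + x (d(x, T) = (5 + x) + T = 5 + T + x)
r = (9 + 6*I*√3)² (r = ((5 + 6 - 2) + √(-1 - 2)*6)² = (9 + √(-3)*6)² = (9 + (I*√3)*6)² = (9 + 6*I*√3)² ≈ -27.0 + 187.06*I)
u(I, v) = (-27 + 108*I*√3)²
(-1218 + u(12, -9))² = (-1218 + (-34263 - 5832*I*√3))² = (-35481 - 5832*I*√3)²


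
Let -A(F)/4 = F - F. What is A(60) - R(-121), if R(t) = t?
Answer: 121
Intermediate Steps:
A(F) = 0 (A(F) = -4*(F - F) = -4*0 = 0)
A(60) - R(-121) = 0 - 1*(-121) = 0 + 121 = 121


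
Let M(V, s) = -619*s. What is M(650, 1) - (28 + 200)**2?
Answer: -52603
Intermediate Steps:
M(650, 1) - (28 + 200)**2 = -619*1 - (28 + 200)**2 = -619 - 1*228**2 = -619 - 1*51984 = -619 - 51984 = -52603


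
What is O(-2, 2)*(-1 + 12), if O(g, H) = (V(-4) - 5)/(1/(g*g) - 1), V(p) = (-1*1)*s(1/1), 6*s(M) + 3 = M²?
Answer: 616/9 ≈ 68.444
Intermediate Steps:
s(M) = -½ + M²/6
V(p) = ⅓ (V(p) = (-1*1)*(-½ + (1/1)²/6) = -(-½ + (1*1)²/6) = -(-½ + (⅙)*1²) = -(-½ + (⅙)*1) = -(-½ + ⅙) = -1*(-⅓) = ⅓)
O(g, H) = -14/(3*(-1 + g⁻²)) (O(g, H) = (⅓ - 5)/(1/(g*g) - 1) = -14/(3*(g⁻² - 1)) = -14/(3*(-1 + g⁻²)))
O(-2, 2)*(-1 + 12) = ((14/3)*(-2)²/(-1 + (-2)²))*(-1 + 12) = ((14/3)*4/(-1 + 4))*11 = ((14/3)*4/3)*11 = ((14/3)*4*(⅓))*11 = (56/9)*11 = 616/9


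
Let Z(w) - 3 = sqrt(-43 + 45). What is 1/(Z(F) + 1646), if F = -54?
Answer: 1649/2719199 - sqrt(2)/2719199 ≈ 0.00060591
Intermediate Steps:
Z(w) = 3 + sqrt(2) (Z(w) = 3 + sqrt(-43 + 45) = 3 + sqrt(2))
1/(Z(F) + 1646) = 1/((3 + sqrt(2)) + 1646) = 1/(1649 + sqrt(2))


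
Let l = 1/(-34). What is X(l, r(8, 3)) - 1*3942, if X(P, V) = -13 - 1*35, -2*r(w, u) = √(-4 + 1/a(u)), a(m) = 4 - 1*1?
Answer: -3990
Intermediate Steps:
a(m) = 3 (a(m) = 4 - 1 = 3)
l = -1/34 ≈ -0.029412
r(w, u) = -I*√33/6 (r(w, u) = -√(-4 + 1/3)/2 = -√(-4 + ⅓)/2 = -I*√33/6)
X(P, V) = -48 (X(P, V) = -13 - 35 = -48)
X(l, r(8, 3)) - 1*3942 = -48 - 1*3942 = -48 - 3942 = -3990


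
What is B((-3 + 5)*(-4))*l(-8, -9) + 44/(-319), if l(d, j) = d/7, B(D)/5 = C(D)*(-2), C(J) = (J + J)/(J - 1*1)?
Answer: 36868/1827 ≈ 20.180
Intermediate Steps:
C(J) = 2*J/(-1 + J) (C(J) = (2*J)/(J - 1) = (2*J)/(-1 + J) = 2*J/(-1 + J))
B(D) = -20*D/(-1 + D) (B(D) = 5*((2*D/(-1 + D))*(-2)) = 5*(-4*D/(-1 + D)) = -20*D/(-1 + D))
l(d, j) = d/7 (l(d, j) = d*(⅐) = d/7)
B((-3 + 5)*(-4))*l(-8, -9) + 44/(-319) = (-20*(-3 + 5)*(-4)/(-1 + (-3 + 5)*(-4)))*((⅐)*(-8)) + 44/(-319) = -20*2*(-4)/(-1 + 2*(-4))*(-8/7) + 44*(-1/319) = -20*(-8)/(-1 - 8)*(-8/7) - 4/29 = -20*(-8)/(-9)*(-8/7) - 4/29 = -20*(-8)*(-⅑)*(-8/7) - 4/29 = -160/9*(-8/7) - 4/29 = 1280/63 - 4/29 = 36868/1827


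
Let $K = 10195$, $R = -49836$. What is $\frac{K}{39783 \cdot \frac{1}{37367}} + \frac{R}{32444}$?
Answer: $\frac{3089443042318}{322679913} \approx 9574.3$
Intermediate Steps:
$\frac{K}{39783 \cdot \frac{1}{37367}} + \frac{R}{32444} = \frac{10195}{39783 \cdot \frac{1}{37367}} - \frac{49836}{32444} = \frac{10195}{39783 \cdot \frac{1}{37367}} - \frac{12459}{8111} = \frac{10195}{\frac{39783}{37367}} - \frac{12459}{8111} = 10195 \cdot \frac{37367}{39783} - \frac{12459}{8111} = \frac{380956565}{39783} - \frac{12459}{8111} = \frac{3089443042318}{322679913}$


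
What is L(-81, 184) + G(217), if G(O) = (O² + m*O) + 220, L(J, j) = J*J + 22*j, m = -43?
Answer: 48587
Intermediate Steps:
L(J, j) = J² + 22*j
G(O) = 220 + O² - 43*O (G(O) = (O² - 43*O) + 220 = 220 + O² - 43*O)
L(-81, 184) + G(217) = ((-81)² + 22*184) + (220 + 217² - 43*217) = (6561 + 4048) + (220 + 47089 - 9331) = 10609 + 37978 = 48587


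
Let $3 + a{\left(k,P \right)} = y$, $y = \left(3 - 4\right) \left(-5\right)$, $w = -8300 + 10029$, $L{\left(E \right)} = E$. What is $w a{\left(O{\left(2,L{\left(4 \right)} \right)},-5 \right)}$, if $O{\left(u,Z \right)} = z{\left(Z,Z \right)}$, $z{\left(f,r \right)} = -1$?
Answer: $3458$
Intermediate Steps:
$O{\left(u,Z \right)} = -1$
$w = 1729$
$y = 5$ ($y = \left(3 - 4\right) \left(-5\right) = \left(-1\right) \left(-5\right) = 5$)
$a{\left(k,P \right)} = 2$ ($a{\left(k,P \right)} = -3 + 5 = 2$)
$w a{\left(O{\left(2,L{\left(4 \right)} \right)},-5 \right)} = 1729 \cdot 2 = 3458$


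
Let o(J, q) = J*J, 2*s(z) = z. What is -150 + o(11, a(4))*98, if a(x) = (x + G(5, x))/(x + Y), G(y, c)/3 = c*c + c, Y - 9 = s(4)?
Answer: 11708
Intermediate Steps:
s(z) = z/2
Y = 11 (Y = 9 + (½)*4 = 9 + 2 = 11)
G(y, c) = 3*c + 3*c² (G(y, c) = 3*(c*c + c) = 3*(c² + c) = 3*(c + c²) = 3*c + 3*c²)
a(x) = (x + 3*x*(1 + x))/(11 + x) (a(x) = (x + 3*x*(1 + x))/(x + 11) = (x + 3*x*(1 + x))/(11 + x))
o(J, q) = J²
-150 + o(11, a(4))*98 = -150 + 11²*98 = -150 + 121*98 = -150 + 11858 = 11708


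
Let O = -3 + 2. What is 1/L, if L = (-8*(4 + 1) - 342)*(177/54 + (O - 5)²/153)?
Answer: -153/205325 ≈ -0.00074516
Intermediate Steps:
O = -1
L = -205325/153 (L = (-8*(4 + 1) - 342)*(177/54 + (-1 - 5)²/153) = (-8*5 - 342)*(177*(1/54) + (-6)²*(1/153)) = (-40 - 342)*(59/18 + 36*(1/153)) = -382*(59/18 + 4/17) = -382*1075/306 = -205325/153 ≈ -1342.0)
1/L = 1/(-205325/153) = -153/205325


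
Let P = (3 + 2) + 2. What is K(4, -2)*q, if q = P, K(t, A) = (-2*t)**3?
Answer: -3584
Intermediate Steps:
K(t, A) = -8*t**3
P = 7 (P = 5 + 2 = 7)
q = 7
K(4, -2)*q = -8*4**3*7 = -8*64*7 = -512*7 = -3584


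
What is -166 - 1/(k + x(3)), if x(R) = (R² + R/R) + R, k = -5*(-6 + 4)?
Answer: -3819/23 ≈ -166.04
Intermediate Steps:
k = 10 (k = -5*(-2) = 10)
x(R) = 1 + R + R² (x(R) = (R² + 1) + R = (1 + R²) + R = 1 + R + R²)
-166 - 1/(k + x(3)) = -166 - 1/(10 + (1 + 3 + 3²)) = -166 - 1/(10 + (1 + 3 + 9)) = -166 - 1/(10 + 13) = -166 - 1/23 = -3819/23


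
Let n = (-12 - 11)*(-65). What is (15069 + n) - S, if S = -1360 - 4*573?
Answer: 20216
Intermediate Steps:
n = 1495 (n = -23*(-65) = 1495)
S = -3652 (S = -1360 - 2292 = -3652)
(15069 + n) - S = (15069 + 1495) - 1*(-3652) = 16564 + 3652 = 20216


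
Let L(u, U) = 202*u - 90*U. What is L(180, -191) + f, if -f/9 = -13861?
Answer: 178299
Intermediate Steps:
L(u, U) = -90*U + 202*u
f = 124749 (f = -9*(-13861) = 124749)
L(180, -191) + f = (-90*(-191) + 202*180) + 124749 = (17190 + 36360) + 124749 = 53550 + 124749 = 178299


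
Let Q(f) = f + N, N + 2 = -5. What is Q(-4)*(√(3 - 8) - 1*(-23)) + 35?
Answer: -218 - 11*I*√5 ≈ -218.0 - 24.597*I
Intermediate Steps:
N = -7 (N = -2 - 5 = -7)
Q(f) = -7 + f (Q(f) = f - 7 = -7 + f)
Q(-4)*(√(3 - 8) - 1*(-23)) + 35 = (-7 - 4)*(√(3 - 8) - 1*(-23)) + 35 = -11*(√(-5) + 23) + 35 = -11*(I*√5 + 23) + 35 = -11*(23 + I*√5) + 35 = (-253 - 11*I*√5) + 35 = -218 - 11*I*√5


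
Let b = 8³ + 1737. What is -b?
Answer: -2249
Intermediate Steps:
b = 2249 (b = 512 + 1737 = 2249)
-b = -1*2249 = -2249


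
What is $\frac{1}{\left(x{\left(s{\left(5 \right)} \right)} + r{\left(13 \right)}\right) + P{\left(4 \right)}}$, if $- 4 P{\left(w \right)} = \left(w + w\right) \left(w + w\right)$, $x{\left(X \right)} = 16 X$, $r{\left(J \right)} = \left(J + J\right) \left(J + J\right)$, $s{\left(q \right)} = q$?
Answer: $\frac{1}{740} \approx 0.0013514$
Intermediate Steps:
$r{\left(J \right)} = 4 J^{2}$ ($r{\left(J \right)} = 2 J 2 J = 4 J^{2}$)
$P{\left(w \right)} = - w^{2}$ ($P{\left(w \right)} = - \frac{\left(w + w\right) \left(w + w\right)}{4} = - \frac{2 w 2 w}{4} = - \frac{4 w^{2}}{4} = - w^{2}$)
$\frac{1}{\left(x{\left(s{\left(5 \right)} \right)} + r{\left(13 \right)}\right) + P{\left(4 \right)}} = \frac{1}{\left(16 \cdot 5 + 4 \cdot 13^{2}\right) - 4^{2}} = \frac{1}{\left(80 + 4 \cdot 169\right) - 16} = \frac{1}{\left(80 + 676\right) - 16} = \frac{1}{756 - 16} = \frac{1}{740}$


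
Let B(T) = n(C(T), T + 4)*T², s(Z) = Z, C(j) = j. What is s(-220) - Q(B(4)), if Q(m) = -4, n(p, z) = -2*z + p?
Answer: -216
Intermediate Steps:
n(p, z) = p - 2*z
B(T) = T²*(-8 - T) (B(T) = (T - 2*(T + 4))*T² = (T - 2*(4 + T))*T² = (T + (-8 - 2*T))*T² = (-8 - T)*T² = T²*(-8 - T))
s(-220) - Q(B(4)) = -220 - 1*(-4) = -220 + 4 = -216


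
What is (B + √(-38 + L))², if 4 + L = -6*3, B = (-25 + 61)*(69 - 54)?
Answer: 291540 + 2160*I*√15 ≈ 2.9154e+5 + 8365.6*I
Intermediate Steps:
B = 540 (B = 36*15 = 540)
L = -22 (L = -4 - 6*3 = -4 - 18 = -22)
(B + √(-38 + L))² = (540 + √(-38 - 22))² = (540 + √(-60))² = (540 + 2*I*√15)²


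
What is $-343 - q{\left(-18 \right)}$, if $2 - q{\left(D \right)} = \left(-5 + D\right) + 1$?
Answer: $-367$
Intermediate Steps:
$q{\left(D \right)} = 6 - D$ ($q{\left(D \right)} = 2 - \left(\left(-5 + D\right) + 1\right) = 2 - \left(-4 + D\right) = 6 - D$)
$-343 - q{\left(-18 \right)} = -343 - \left(6 - -18\right) = -343 - \left(6 + 18\right) = -343 - 24 = -367$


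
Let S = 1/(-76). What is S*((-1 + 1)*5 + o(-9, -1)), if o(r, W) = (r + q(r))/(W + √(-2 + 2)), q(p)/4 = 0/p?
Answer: -9/76 ≈ -0.11842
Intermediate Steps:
q(p) = 0 (q(p) = 4*(0/p) = 4*0 = 0)
o(r, W) = r/W (o(r, W) = (r + 0)/(W + √(-2 + 2)) = r/(W + √0) = r/(W + 0) = r/W)
S = -1/76 ≈ -0.013158
S*((-1 + 1)*5 + o(-9, -1)) = -((-1 + 1)*5 - 9/(-1))/76 = -(0*5 - 9*(-1))/76 = -(0 + 9)/76 = -1/76*9 = -9/76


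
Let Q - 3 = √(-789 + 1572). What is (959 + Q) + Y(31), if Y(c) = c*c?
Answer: 1923 + 3*√87 ≈ 1951.0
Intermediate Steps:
Y(c) = c²
Q = 3 + 3*√87 (Q = 3 + √(-789 + 1572) = 3 + √783 = 3 + 3*√87 ≈ 30.982)
(959 + Q) + Y(31) = (959 + (3 + 3*√87)) + 31² = (962 + 3*√87) + 961 = 1923 + 3*√87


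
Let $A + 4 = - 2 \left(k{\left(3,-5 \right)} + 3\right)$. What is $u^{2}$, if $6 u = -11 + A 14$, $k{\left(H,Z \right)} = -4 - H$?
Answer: $\frac{225}{4} \approx 56.25$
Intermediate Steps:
$A = 4$ ($A = -4 - 2 \left(\left(-4 - 3\right) + 3\right) = -4 - 2 \left(-7 + 3\right) = -4 - -8 = -4 + 8 = 4$)
$u = \frac{15}{2}$ ($u = \frac{-11 + 4 \cdot 14}{6} = \frac{-11 + 56}{6} = \frac{1}{6} \cdot 45 = \frac{15}{2} \approx 7.5$)
$u^{2} = \left(\frac{15}{2}\right)^{2} = \frac{225}{4}$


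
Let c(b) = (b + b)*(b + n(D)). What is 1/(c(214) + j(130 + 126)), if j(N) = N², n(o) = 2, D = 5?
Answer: 1/157984 ≈ 6.3298e-6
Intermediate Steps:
c(b) = 2*b*(2 + b) (c(b) = (b + b)*(b + 2) = (2*b)*(2 + b) = 2*b*(2 + b))
1/(c(214) + j(130 + 126)) = 1/(2*214*(2 + 214) + (130 + 126)²) = 1/(2*214*216 + 256²) = 1/(92448 + 65536) = 1/157984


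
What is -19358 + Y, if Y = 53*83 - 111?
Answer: -15070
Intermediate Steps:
Y = 4288 (Y = 4399 - 111 = 4288)
-19358 + Y = -19358 + 4288 = -15070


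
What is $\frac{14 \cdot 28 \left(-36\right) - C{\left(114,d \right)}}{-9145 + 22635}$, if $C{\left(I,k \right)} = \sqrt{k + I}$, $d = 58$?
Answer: $- \frac{7056}{6745} - \frac{\sqrt{43}}{6745} \approx -1.0471$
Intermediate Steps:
$C{\left(I,k \right)} = \sqrt{I + k}$
$\frac{14 \cdot 28 \left(-36\right) - C{\left(114,d \right)}}{-9145 + 22635} = \frac{14 \cdot 28 \left(-36\right) - \sqrt{114 + 58}}{-9145 + 22635} = \frac{392 \left(-36\right) - \sqrt{172}}{13490} = \left(-14112 - 2 \sqrt{43}\right) \frac{1}{13490} = - \frac{7056}{6745} - \frac{\sqrt{43}}{6745}$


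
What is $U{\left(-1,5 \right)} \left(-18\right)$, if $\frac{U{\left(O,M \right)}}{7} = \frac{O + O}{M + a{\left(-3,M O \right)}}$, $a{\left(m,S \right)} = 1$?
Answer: $42$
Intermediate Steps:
$U{\left(O,M \right)} = \frac{14 O}{1 + M}$ ($U{\left(O,M \right)} = 7 \frac{O + O}{M + 1} = 7 \frac{2 O}{1 + M} = \frac{14 O}{1 + M}$)
$U{\left(-1,5 \right)} \left(-18\right) = 14 \left(-1\right) \frac{1}{1 + 5} \left(-18\right) = 14 \left(-1\right) \frac{1}{6} \left(-18\right) = \left(- \frac{7}{3}\right) \left(-18\right) = 42$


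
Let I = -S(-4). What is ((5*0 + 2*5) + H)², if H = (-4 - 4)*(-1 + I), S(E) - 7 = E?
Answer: 1764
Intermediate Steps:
S(E) = 7 + E
I = -3 (I = -(7 - 4) = -1*3 = -3)
H = 32 (H = (-4 - 4)*(-1 - 3) = -8*(-4) = 32)
((5*0 + 2*5) + H)² = ((5*0 + 2*5) + 32)² = ((0 + 10) + 32)² = (10 + 32)² = 42² = 1764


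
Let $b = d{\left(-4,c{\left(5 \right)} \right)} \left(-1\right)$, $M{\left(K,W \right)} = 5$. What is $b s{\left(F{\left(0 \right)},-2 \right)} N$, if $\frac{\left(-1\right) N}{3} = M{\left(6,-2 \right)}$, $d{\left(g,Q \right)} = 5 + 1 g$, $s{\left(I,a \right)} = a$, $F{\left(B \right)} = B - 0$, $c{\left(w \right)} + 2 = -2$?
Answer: $-30$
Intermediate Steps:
$c{\left(w \right)} = -4$ ($c{\left(w \right)} = -2 - 2 = -4$)
$F{\left(B \right)} = B$ ($F{\left(B \right)} = B + 0 = B$)
$d{\left(g,Q \right)} = 5 + g$
$b = -1$ ($b = \left(5 - 4\right) \left(-1\right) = 1 \left(-1\right) = -1$)
$N = -15$ ($N = \left(-3\right) 5 = -15$)
$b s{\left(F{\left(0 \right)},-2 \right)} N = \left(-1\right) \left(-2\right) \left(-15\right) = 2 \left(-15\right) = -30$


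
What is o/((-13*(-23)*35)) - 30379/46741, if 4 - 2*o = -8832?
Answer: -111414497/489144565 ≈ -0.22777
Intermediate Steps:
o = 4418 (o = 2 - ½*(-8832) = 2 + 4416 = 4418)
o/((-13*(-23)*35)) - 30379/46741 = 4418/((-13*(-23)*35)) - 30379/46741 = 4418/((299*35)) - 30379*1/46741 = 4418/10465 - 30379/46741 = -111414497/489144565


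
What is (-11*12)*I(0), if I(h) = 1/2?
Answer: -66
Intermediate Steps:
I(h) = ½
(-11*12)*I(0) = -11*12*(½) = -132*½ = -66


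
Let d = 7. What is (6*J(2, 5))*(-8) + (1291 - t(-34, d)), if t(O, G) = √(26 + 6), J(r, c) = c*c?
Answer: 91 - 4*√2 ≈ 85.343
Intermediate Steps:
J(r, c) = c²
t(O, G) = 4*√2 (t(O, G) = √32 = 4*√2)
(6*J(2, 5))*(-8) + (1291 - t(-34, d)) = (6*5²)*(-8) + (1291 - 4*√2) = (6*25)*(-8) + (1291 - 4*√2) = 150*(-8) + (1291 - 4*√2) = -1200 + (1291 - 4*√2) = 91 - 4*√2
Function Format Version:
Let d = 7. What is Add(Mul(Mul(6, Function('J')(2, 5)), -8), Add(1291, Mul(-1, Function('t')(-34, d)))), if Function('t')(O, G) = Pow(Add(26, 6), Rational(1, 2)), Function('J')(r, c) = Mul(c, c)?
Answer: Add(91, Mul(-4, Pow(2, Rational(1, 2)))) ≈ 85.343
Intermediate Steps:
Function('J')(r, c) = Pow(c, 2)
Function('t')(O, G) = Mul(4, Pow(2, Rational(1, 2))) (Function('t')(O, G) = Pow(32, Rational(1, 2)) = Mul(4, Pow(2, Rational(1, 2))))
Add(Mul(Mul(6, Function('J')(2, 5)), -8), Add(1291, Mul(-1, Function('t')(-34, d)))) = Add(Mul(Mul(6, Pow(5, 2)), -8), Add(1291, Mul(-1, Mul(4, Pow(2, Rational(1, 2)))))) = Add(Mul(Mul(6, 25), -8), Add(1291, Mul(-4, Pow(2, Rational(1, 2))))) = Add(Mul(150, -8), Add(1291, Mul(-4, Pow(2, Rational(1, 2))))) = Add(-1200, Add(1291, Mul(-4, Pow(2, Rational(1, 2))))) = Add(91, Mul(-4, Pow(2, Rational(1, 2))))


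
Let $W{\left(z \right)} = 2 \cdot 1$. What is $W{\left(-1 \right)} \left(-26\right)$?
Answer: $-52$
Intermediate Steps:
$W{\left(z \right)} = 2$
$W{\left(-1 \right)} \left(-26\right) = 2 \left(-26\right) = -52$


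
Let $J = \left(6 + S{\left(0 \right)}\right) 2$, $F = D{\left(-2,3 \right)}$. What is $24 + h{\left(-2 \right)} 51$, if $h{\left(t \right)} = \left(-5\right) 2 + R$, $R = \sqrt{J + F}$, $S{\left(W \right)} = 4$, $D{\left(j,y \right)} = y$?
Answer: $-486 + 51 \sqrt{23} \approx -241.41$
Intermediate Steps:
$F = 3$
$J = 20$ ($J = \left(6 + 4\right) 2 = 10 \cdot 2 = 20$)
$R = \sqrt{23}$ ($R = \sqrt{20 + 3} = \sqrt{23} \approx 4.7958$)
$h{\left(t \right)} = -10 + \sqrt{23}$ ($h{\left(t \right)} = \left(-5\right) 2 + \sqrt{23} = -10 + \sqrt{23}$)
$24 + h{\left(-2 \right)} 51 = 24 + \left(-10 + \sqrt{23}\right) 51 = 24 - \left(510 - 51 \sqrt{23}\right) = -486 + 51 \sqrt{23}$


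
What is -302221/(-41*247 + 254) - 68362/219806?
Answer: 32877525550/1085072319 ≈ 30.300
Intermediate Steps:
-302221/(-41*247 + 254) - 68362/219806 = -302221/(-10127 + 254) - 68362*1/219806 = -302221/(-9873) - 34181/109903 = -302221*(-1/9873) - 34181/109903 = 302221/9873 - 34181/109903 = 32877525550/1085072319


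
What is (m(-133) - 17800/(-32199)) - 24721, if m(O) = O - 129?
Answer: -804409817/32199 ≈ -24982.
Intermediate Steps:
m(O) = -129 + O
(m(-133) - 17800/(-32199)) - 24721 = ((-129 - 133) - 17800/(-32199)) - 24721 = (-262 - 17800*(-1/32199)) - 24721 = (-262 + 17800/32199) - 24721 = -8418338/32199 - 24721 = -804409817/32199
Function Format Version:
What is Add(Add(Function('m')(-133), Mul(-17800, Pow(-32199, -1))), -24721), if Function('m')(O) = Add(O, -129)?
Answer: Rational(-804409817, 32199) ≈ -24982.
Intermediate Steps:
Function('m')(O) = Add(-129, O)
Add(Add(Function('m')(-133), Mul(-17800, Pow(-32199, -1))), -24721) = Add(Add(Add(-129, -133), Mul(-17800, Pow(-32199, -1))), -24721) = Add(Add(-262, Mul(-17800, Rational(-1, 32199))), -24721) = Add(Add(-262, Rational(17800, 32199)), -24721) = Add(Rational(-8418338, 32199), -24721) = Rational(-804409817, 32199)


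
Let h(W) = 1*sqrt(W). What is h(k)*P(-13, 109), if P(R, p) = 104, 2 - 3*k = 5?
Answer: 104*I ≈ 104.0*I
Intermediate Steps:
k = -1 (k = 2/3 - 1/3*5 = 2/3 - 5/3 = -1)
h(W) = sqrt(W)
h(k)*P(-13, 109) = sqrt(-1)*104 = I*104 = 104*I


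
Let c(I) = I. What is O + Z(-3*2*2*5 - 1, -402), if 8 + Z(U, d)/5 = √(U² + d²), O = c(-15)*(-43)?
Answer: 605 + 25*√6613 ≈ 2638.0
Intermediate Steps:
O = 645 (O = -15*(-43) = 645)
Z(U, d) = -40 + 5*√(U² + d²)
O + Z(-3*2*2*5 - 1, -402) = 645 + (-40 + 5*√((-3*2*2*5 - 1)² + (-402)²)) = 645 + (-40 + 5*√((-12*5 - 1)² + 161604)) = 645 + (-40 + 5*√((-3*20 - 1)² + 161604)) = 645 + (-40 + 5*√((-60 - 1)² + 161604)) = 645 + (-40 + 5*√((-61)² + 161604)) = 645 + (-40 + 5*√(3721 + 161604)) = 645 + (-40 + 5*√165325) = 645 + (-40 + 5*(5*√6613)) = 645 + (-40 + 25*√6613) = 605 + 25*√6613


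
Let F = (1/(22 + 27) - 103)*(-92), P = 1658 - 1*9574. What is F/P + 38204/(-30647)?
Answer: -7261509610/2971870237 ≈ -2.4434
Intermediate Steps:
P = -7916 (P = 1658 - 9574 = -7916)
F = 464232/49 (F = (1/49 - 103)*(-92) = -5046/49*(-92) = 464232/49 ≈ 9474.1)
F/P + 38204/(-30647) = (464232/49)/(-7916) + 38204/(-30647) = (464232/49)*(-1/7916) + 38204*(-1/30647) = -116058/96971 - 38204/30647 = -7261509610/2971870237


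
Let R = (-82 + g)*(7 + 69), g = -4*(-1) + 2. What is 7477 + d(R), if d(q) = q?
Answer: 1701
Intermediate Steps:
g = 6 (g = 4 + 2 = 6)
R = -5776 (R = (-82 + 6)*(7 + 69) = -76*76 = -5776)
7477 + d(R) = 7477 - 5776 = 1701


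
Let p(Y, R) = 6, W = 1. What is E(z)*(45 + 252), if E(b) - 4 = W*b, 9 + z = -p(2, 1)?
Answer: -3267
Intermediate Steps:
z = -15 (z = -9 - 1*6 = -9 - 6 = -15)
E(b) = 4 + b (E(b) = 4 + 1*b = 4 + b)
E(z)*(45 + 252) = (4 - 15)*(45 + 252) = -11*297 = -3267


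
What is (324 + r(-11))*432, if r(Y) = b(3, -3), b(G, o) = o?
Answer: 138672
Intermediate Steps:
r(Y) = -3
(324 + r(-11))*432 = (324 - 3)*432 = 321*432 = 138672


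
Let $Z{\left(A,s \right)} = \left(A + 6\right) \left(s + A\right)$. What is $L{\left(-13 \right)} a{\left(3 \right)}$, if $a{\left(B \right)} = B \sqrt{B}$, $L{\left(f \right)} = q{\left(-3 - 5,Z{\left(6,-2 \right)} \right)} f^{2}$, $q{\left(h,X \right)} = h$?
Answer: $- 4056 \sqrt{3} \approx -7025.2$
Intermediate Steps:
$Z{\left(A,s \right)} = \left(6 + A\right) \left(A + s\right)$
$L{\left(f \right)} = - 8 f^{2}$ ($L{\left(f \right)} = \left(-3 - 5\right) f^{2} = - 8 f^{2}$)
$a{\left(B \right)} = B^{\frac{3}{2}}$
$L{\left(-13 \right)} a{\left(3 \right)} = - 8 \left(-13\right)^{2} \cdot 3^{\frac{3}{2}} = \left(-8\right) 169 \cdot 3 \sqrt{3} = - 1352 \cdot 3 \sqrt{3} = - 4056 \sqrt{3}$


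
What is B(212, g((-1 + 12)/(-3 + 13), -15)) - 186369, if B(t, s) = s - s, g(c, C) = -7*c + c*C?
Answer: -186369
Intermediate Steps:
g(c, C) = -7*c + C*c
B(t, s) = 0
B(212, g((-1 + 12)/(-3 + 13), -15)) - 186369 = 0 - 186369 = -186369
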